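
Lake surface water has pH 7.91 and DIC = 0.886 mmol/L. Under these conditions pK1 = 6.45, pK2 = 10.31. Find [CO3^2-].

α₂ = 1 / (1 + [H⁺]/K2 + [H⁺]²/(K1K2)) = 1 / (1 + 10^+2.40 + 10^+0.94)
   = 1 / (1 + 251.19 + 8.7096) = 1/260.90 = 0.003833
[CO3²⁻] = α₂ × DIC = 0.003833 × 0.886 = 0.00340 mmol/L = 3.40 μmol/L

[CO3²⁻] = 3.40 μmol/L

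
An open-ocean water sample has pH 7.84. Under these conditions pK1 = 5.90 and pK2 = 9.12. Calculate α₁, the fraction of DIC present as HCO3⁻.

α₁ = 1 / (1 + [H⁺]/K1 + K2/[H⁺]) = 1 / (1 + 10^-1.94 + 10^-1.28)
   = 1 / (1 + 0.011482 + 0.052481) = 1/1.0640 = 0.9399

α₁ = 0.940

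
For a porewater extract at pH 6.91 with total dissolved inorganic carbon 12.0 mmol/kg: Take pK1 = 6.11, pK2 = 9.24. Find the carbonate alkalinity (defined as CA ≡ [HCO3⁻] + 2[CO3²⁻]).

CA = [HCO3⁻] + 2[CO3²⁻] = (α₁ + 2α₂)·DIC
At pH 6.91: [H⁺]/K1 = 10^-0.80 = 0.15849, K2/[H⁺] = 10^-2.33 = 0.0046774
α₁ = 1/(1 + 0.15849 + 0.0046774) = 1/1.1632 = 0.8597; α₂ = α₁·K2/[H⁺] = 0.004021
α₁ + 2α₂ = 0.8678
CA = 0.8678 × 12.0 = 10.4 mmol/kg

CA = 10.4 mmol/kg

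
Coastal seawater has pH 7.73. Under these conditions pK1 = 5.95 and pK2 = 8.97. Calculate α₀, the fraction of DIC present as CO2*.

α₀ = 1 / (1 + K1/[H⁺] + K1K2/[H⁺]²) = 1 / (1 + 10^+1.78 + 10^+0.54)
   = 1 / (1 + 60.256 + 3.4674) = 1/64.723 = 0.01545

α₀ = 0.0155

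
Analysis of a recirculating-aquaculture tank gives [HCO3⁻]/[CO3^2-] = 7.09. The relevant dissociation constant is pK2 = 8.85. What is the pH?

From K2 = [H⁺][CO3^2-]/[HCO3⁻]:  pH = pK2 − log₁₀([HCO3⁻]/[CO3^2-])
log₁₀(7.09) = +0.851
pH = 8.85 − (+0.851) = 8.00

pH = 8.00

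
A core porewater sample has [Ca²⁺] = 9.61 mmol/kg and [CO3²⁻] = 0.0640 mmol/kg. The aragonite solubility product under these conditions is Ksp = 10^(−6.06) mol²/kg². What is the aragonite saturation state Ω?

Ksp = 10^(−6.06) = 8.710×10^-7
Ω = [Ca²⁺][CO3²⁻]/Ksp = (9.61×10^-3)(0.0640×10^-3) / 8.710×10^-7 = 0.706

Ω = 0.706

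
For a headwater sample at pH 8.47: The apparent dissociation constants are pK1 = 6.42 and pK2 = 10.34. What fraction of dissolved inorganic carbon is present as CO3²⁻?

α₂ = 1 / (1 + [H⁺]/K2 + [H⁺]²/(K1K2)) = 1 / (1 + 10^+1.87 + 10^-0.18)
   = 1 / (1 + 74.131 + 0.66069) = 1/75.792 = 0.01319

α₂ = 0.0132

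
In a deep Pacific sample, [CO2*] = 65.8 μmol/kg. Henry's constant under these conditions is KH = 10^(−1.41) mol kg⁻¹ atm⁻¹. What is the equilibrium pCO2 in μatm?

pCO2 = 1690 μatm

KH = 10^(−1.41) = 3.890×10^-2 mol kg⁻¹ atm⁻¹
pCO2 = [CO2*]/KH = 65.8×10^-6 / 3.890×10^-2 = 1.69×10^-3 atm = 1690 μatm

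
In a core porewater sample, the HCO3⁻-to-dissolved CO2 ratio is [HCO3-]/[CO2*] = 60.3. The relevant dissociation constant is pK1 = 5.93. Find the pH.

pH = 7.71

From K1 = [H⁺][HCO3-]/[CO2*]:  pH = pK1 + log₁₀([HCO3-]/[CO2*])
log₁₀(60.3) = +1.780
pH = 5.93 + (+1.780) = 7.71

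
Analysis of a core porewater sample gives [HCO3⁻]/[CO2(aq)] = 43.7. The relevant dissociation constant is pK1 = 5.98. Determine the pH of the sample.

From K1 = [H⁺][HCO3⁻]/[CO2(aq)]:  pH = pK1 + log₁₀([HCO3⁻]/[CO2(aq)])
log₁₀(43.7) = +1.640
pH = 5.98 + (+1.640) = 7.62

pH = 7.62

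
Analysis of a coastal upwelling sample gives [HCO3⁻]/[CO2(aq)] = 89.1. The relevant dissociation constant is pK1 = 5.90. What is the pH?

From K1 = [H⁺][HCO3⁻]/[CO2(aq)]:  pH = pK1 + log₁₀([HCO3⁻]/[CO2(aq)])
log₁₀(89.1) = +1.950
pH = 5.90 + (+1.950) = 7.85

pH = 7.85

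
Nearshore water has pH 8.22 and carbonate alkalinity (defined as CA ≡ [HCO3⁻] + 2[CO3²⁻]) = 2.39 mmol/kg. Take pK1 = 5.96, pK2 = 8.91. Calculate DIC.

CA = [HCO3⁻] + 2[CO3²⁻] = (α₁ + 2α₂)·DIC
At pH 8.22: [H⁺]/K1 = 10^-2.26 = 0.0054954, K2/[H⁺] = 10^-0.69 = 0.20417
α₁ = 1/(1 + 0.0054954 + 0.20417) = 1/1.2097 = 0.8267; α₂ = α₁·K2/[H⁺] = 0.1688
α₁ + 2α₂ = 1.1642
DIC = CA / (α₁ + 2α₂) = 2.39 / 1.1642 = 2.05 mmol/kg

DIC = 2.05 mmol/kg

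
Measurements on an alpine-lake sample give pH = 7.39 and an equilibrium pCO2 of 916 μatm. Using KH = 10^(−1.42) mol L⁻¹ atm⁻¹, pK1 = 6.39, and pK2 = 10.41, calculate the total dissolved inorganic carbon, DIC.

[CO2*] = KH · pCO2 = 10^(−1.42) × 916×10^-6 = 3.483×10^-5 mol/L
α₀ = 1/(1 + K1/[H⁺] + K1K2/[H⁺]²) = 1/(1 + 10^+1.00 + 10^-2.02) = 0.09083
DIC = [CO2*]/α₀ = 3.483×10^-5 / 0.09083 = 0.383 mmol/L

DIC = 0.383 mmol/L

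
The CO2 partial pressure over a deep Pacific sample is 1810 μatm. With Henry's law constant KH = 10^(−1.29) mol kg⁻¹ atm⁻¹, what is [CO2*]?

[CO2*] = 92.8 μmol/kg

KH = 10^(−1.29) = 5.129×10^-2 mol kg⁻¹ atm⁻¹
[CO2*] = KH · pCO2 = 5.129×10^-2 × 1810×10^-6 atm = 9.28×10^-5 mol/kg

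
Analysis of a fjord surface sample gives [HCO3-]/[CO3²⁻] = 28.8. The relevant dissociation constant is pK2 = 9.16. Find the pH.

pH = 7.70

From K2 = [H⁺][CO3²⁻]/[HCO3-]:  pH = pK2 − log₁₀([HCO3-]/[CO3²⁻])
log₁₀(28.8) = +1.459
pH = 9.16 − (+1.459) = 7.70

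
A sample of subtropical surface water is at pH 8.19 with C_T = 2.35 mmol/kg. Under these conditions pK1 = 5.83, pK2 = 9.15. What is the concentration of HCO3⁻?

[HCO3⁻] = 2.11 mmol/kg

α₁ = 1 / (1 + [H⁺]/K1 + K2/[H⁺]) = 1 / (1 + 10^-2.36 + 10^-0.96)
   = 1 / (1 + 0.0043652 + 0.10965) = 1/1.1140 = 0.8977
[HCO3⁻] = α₁ × DIC = 0.8977 × 2.35 = 2.11 mmol/kg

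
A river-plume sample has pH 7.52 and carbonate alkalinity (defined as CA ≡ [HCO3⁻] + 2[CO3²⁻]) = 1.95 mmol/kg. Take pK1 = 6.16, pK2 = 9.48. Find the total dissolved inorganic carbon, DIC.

CA = [HCO3⁻] + 2[CO3²⁻] = (α₁ + 2α₂)·DIC
At pH 7.52: [H⁺]/K1 = 10^-1.36 = 0.043652, K2/[H⁺] = 10^-1.96 = 0.010965
α₁ = 1/(1 + 0.043652 + 0.010965) = 1/1.0546 = 0.9482; α₂ = α₁·K2/[H⁺] = 0.01040
α₁ + 2α₂ = 0.9690
DIC = CA / (α₁ + 2α₂) = 1.95 / 0.9690 = 2.01 mmol/kg

DIC = 2.01 mmol/kg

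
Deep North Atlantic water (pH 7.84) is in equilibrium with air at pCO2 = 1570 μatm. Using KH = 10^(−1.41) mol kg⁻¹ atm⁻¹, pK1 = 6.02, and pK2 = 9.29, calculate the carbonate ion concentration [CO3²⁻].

[CO2*] = KH · pCO2 = 10^(−1.41) × 1570×10^-6 = 6.108×10^-5 mol/kg
α₀ = 1/(1 + K1/[H⁺] + K1K2/[H⁺]²) = 1/(1 + 10^+1.82 + 10^+0.37) = 0.01441
DIC = [CO2*]/α₀ = 6.108×10^-5 / 0.01441 = 4.240 mmol/kg
[CO3²⁻] = α₂·DIC; α₂ = 0.03377, so [CO3²⁻] = 0.03377 × 4.240 = 0.143 mmol/kg

[CO3²⁻] = 0.143 mmol/kg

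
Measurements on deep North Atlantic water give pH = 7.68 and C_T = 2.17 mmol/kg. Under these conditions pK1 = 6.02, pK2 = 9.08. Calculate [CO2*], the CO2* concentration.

α₀ = 1 / (1 + K1/[H⁺] + K1K2/[H⁺]²) = 1 / (1 + 10^+1.66 + 10^+0.26)
   = 1 / (1 + 45.709 + 1.8197) = 1/48.529 = 0.02061
[CO2*] = α₀ × DIC = 0.02061 × 2.17 = 0.0447 mmol/kg

[CO2*] = 0.0447 mmol/kg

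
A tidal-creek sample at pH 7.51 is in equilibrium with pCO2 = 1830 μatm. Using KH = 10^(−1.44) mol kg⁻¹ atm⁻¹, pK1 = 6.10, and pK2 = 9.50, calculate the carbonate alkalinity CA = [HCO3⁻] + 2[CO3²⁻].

[CO2*] = KH · pCO2 = 10^(−1.44) × 1830×10^-6 = 6.644×10^-5 mol/kg
α₀ = 1/(1 + K1/[H⁺] + K1K2/[H⁺]²) = 1/(1 + 10^+1.41 + 10^-0.58) = 0.03708
DIC = [CO2*]/α₀ = 6.644×10^-5 / 0.03708 = 1.792 mmol/kg
CA = (α₁ + 2α₂)·DIC = (0.9532 + 2×0.009754) × 1.792 = 1.74 mmol/kg

CA = 1.74 mmol/kg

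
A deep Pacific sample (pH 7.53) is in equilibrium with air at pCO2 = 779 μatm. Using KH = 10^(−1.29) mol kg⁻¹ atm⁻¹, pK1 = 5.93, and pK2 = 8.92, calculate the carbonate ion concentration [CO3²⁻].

[CO2*] = KH · pCO2 = 10^(−1.29) × 779×10^-6 = 3.995×10^-5 mol/kg
α₀ = 1/(1 + K1/[H⁺] + K1K2/[H⁺]²) = 1/(1 + 10^+1.60 + 10^+0.21) = 0.02357
DIC = [CO2*]/α₀ = 3.995×10^-5 / 0.02357 = 1.695 mmol/kg
[CO3²⁻] = α₂·DIC; α₂ = 0.03822, so [CO3²⁻] = 0.03822 × 1.695 = 0.0648 mmol/kg

[CO3²⁻] = 0.0648 mmol/kg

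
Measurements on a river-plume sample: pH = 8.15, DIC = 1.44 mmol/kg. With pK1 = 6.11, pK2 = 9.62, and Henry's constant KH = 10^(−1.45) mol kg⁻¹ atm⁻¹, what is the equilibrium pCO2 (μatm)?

pCO2 = 355 μatm

α₀ = 1 / (1 + K1/[H⁺] + K1K2/[H⁺]²) = 1 / (1 + 10^+2.04 + 10^+0.57)
   = 1 / (1 + 109.65 + 3.7154) = 1/114.36 = 0.008744
[CO2*] = α₀ × DIC = 0.008744 × 1.44 = 0.01259 mmol/kg = 12.59 μmol/kg
pCO2 = [CO2*]/KH = 1.259×10^-5 / 3.548×10^-2 = 355 μatm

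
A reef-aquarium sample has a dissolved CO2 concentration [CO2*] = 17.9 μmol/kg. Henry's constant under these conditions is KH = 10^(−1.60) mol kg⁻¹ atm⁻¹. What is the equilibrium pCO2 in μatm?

pCO2 = 713 μatm

KH = 10^(−1.60) = 2.512×10^-2 mol kg⁻¹ atm⁻¹
pCO2 = [CO2*]/KH = 17.9×10^-6 / 2.512×10^-2 = 7.13×10^-4 atm = 713 μatm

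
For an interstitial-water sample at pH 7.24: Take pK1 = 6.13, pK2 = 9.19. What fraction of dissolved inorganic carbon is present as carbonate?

α₂ = 1 / (1 + [H⁺]/K2 + [H⁺]²/(K1K2)) = 1 / (1 + 10^+1.95 + 10^+0.84)
   = 1 / (1 + 89.125 + 6.9183) = 1/97.043 = 0.01030

α₂ = 0.0103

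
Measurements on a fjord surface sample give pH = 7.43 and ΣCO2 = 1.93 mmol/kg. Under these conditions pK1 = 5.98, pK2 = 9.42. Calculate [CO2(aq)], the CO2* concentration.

α₀ = 1 / (1 + K1/[H⁺] + K1K2/[H⁺]²) = 1 / (1 + 10^+1.45 + 10^-0.54)
   = 1 / (1 + 28.184 + 0.28840) = 1/29.472 = 0.03393
[CO2*] = α₀ × DIC = 0.03393 × 1.93 = 0.0655 mmol/kg

[CO2*] = 0.0655 mmol/kg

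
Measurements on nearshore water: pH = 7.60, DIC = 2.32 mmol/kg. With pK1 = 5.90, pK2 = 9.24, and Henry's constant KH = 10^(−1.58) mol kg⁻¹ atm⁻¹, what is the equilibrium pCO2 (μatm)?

pCO2 = 1690 μatm

α₀ = 1 / (1 + K1/[H⁺] + K1K2/[H⁺]²) = 1 / (1 + 10^+1.70 + 10^+0.06)
   = 1 / (1 + 50.119 + 1.1482) = 1/52.267 = 0.01913
[CO2*] = α₀ × DIC = 0.01913 × 2.32 = 0.04439 mmol/kg
pCO2 = [CO2*]/KH = 4.439×10^-5 / 2.630×10^-2 = 1690 μatm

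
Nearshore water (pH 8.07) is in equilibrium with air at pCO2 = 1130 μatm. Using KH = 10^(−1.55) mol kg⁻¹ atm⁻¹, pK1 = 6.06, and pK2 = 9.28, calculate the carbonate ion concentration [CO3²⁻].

[CO2*] = KH · pCO2 = 10^(−1.55) × 1130×10^-6 = 3.185×10^-5 mol/kg
α₀ = 1/(1 + K1/[H⁺] + K1K2/[H⁺]²) = 1/(1 + 10^+2.01 + 10^+0.80) = 0.009121
DIC = [CO2*]/α₀ = 3.185×10^-5 / 0.009121 = 3.492 mmol/kg
[CO3²⁻] = α₂·DIC; α₂ = 0.05755, so [CO3²⁻] = 0.05755 × 3.492 = 0.201 mmol/kg

[CO3²⁻] = 0.201 mmol/kg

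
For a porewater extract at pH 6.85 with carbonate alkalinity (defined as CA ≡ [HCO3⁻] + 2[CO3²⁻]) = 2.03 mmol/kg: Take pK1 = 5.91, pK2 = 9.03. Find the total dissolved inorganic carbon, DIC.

DIC = 2.25 mmol/kg

CA = [HCO3⁻] + 2[CO3²⁻] = (α₁ + 2α₂)·DIC
At pH 6.85: [H⁺]/K1 = 10^-0.94 = 0.11482, K2/[H⁺] = 10^-2.18 = 0.0066069
α₁ = 1/(1 + 0.11482 + 0.0066069) = 1/1.1214 = 0.8917; α₂ = α₁·K2/[H⁺] = 0.005892
α₁ + 2α₂ = 0.9035
DIC = CA / (α₁ + 2α₂) = 2.03 / 0.9035 = 2.25 mmol/kg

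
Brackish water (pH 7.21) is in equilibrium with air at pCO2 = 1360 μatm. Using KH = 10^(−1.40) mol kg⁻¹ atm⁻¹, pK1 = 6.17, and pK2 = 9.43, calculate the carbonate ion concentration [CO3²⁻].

[CO3²⁻] = 3.58 μmol/kg

[CO2*] = KH · pCO2 = 10^(−1.40) × 1360×10^-6 = 5.414×10^-5 mol/kg
α₀ = 1/(1 + K1/[H⁺] + K1K2/[H⁺]²) = 1/(1 + 10^+1.04 + 10^-1.18) = 0.08312
DIC = [CO2*]/α₀ = 5.414×10^-5 / 0.08312 = 0.6514 mmol/kg
[CO3²⁻] = α₂·DIC; α₂ = 0.005492, so [CO3²⁻] = 0.005492 × 0.6514 = 0.00358 mmol/kg = 3.58 μmol/kg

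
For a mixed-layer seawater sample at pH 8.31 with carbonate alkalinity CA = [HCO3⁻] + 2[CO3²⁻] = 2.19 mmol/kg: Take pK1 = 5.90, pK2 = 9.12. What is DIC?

DIC = 1.94 mmol/kg

CA = [HCO3⁻] + 2[CO3²⁻] = (α₁ + 2α₂)·DIC
At pH 8.31: [H⁺]/K1 = 10^-2.41 = 0.0038905, K2/[H⁺] = 10^-0.81 = 0.15488
α₁ = 1/(1 + 0.0038905 + 0.15488) = 1/1.1588 = 0.8630; α₂ = α₁·K2/[H⁺] = 0.1337
α₁ + 2α₂ = 1.1303
DIC = CA / (α₁ + 2α₂) = 2.19 / 1.1303 = 1.94 mmol/kg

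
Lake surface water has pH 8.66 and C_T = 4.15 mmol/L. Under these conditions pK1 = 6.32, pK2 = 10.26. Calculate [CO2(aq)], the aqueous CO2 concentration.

[CO2*] = 18.4 μmol/L

α₀ = 1 / (1 + K1/[H⁺] + K1K2/[H⁺]²) = 1 / (1 + 10^+2.34 + 10^+0.74)
   = 1 / (1 + 218.78 + 5.4954) = 1/225.27 = 0.004439
[CO2*] = α₀ × DIC = 0.004439 × 4.15 = 0.0184 mmol/L = 18.4 μmol/L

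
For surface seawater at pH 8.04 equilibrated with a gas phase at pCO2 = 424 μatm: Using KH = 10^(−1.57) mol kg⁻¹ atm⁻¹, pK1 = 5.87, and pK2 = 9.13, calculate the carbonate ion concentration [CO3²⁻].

[CO3²⁻] = 0.137 mmol/kg

[CO2*] = KH · pCO2 = 10^(−1.57) × 424×10^-6 = 1.141×10^-5 mol/kg
α₀ = 1/(1 + K1/[H⁺] + K1K2/[H⁺]²) = 1/(1 + 10^+2.17 + 10^+1.08) = 0.006214
DIC = [CO2*]/α₀ = 1.141×10^-5 / 0.006214 = 1.837 mmol/kg
[CO3²⁻] = α₂·DIC; α₂ = 0.07471, so [CO3²⁻] = 0.07471 × 1.837 = 0.137 mmol/kg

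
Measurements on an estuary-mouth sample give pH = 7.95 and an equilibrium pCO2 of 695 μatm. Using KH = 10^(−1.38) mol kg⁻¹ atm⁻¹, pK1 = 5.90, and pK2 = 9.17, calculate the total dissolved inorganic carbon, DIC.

DIC = 3.48 mmol/kg

[CO2*] = KH · pCO2 = 10^(−1.38) × 695×10^-6 = 2.897×10^-5 mol/kg
α₀ = 1/(1 + K1/[H⁺] + K1K2/[H⁺]²) = 1/(1 + 10^+2.05 + 10^+0.83) = 0.008336
DIC = [CO2*]/α₀ = 2.897×10^-5 / 0.008336 = 3.48 mmol/kg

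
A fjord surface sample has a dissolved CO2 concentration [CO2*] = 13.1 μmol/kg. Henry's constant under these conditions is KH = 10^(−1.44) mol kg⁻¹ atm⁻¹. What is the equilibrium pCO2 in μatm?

KH = 10^(−1.44) = 3.631×10^-2 mol kg⁻¹ atm⁻¹
pCO2 = [CO2*]/KH = 13.1×10^-6 / 3.631×10^-2 = 3.61×10^-4 atm = 361 μatm

pCO2 = 361 μatm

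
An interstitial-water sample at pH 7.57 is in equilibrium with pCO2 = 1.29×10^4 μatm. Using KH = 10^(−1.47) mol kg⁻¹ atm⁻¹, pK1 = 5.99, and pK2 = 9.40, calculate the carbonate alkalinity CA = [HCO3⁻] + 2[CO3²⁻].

CA = 17.1 mmol/kg

[CO2*] = KH · pCO2 = 10^(−1.47) × 1.29×10^4×10^-6 = 4.371×10^-4 mol/kg
α₀ = 1/(1 + K1/[H⁺] + K1K2/[H⁺]²) = 1/(1 + 10^+1.58 + 10^-0.25) = 0.02526
DIC = [CO2*]/α₀ = 4.371×10^-4 / 0.02526 = 17.30 mmol/kg
CA = (α₁ + 2α₂)·DIC = (0.9605 + 2×0.01421) × 17.30 = 17.1 mmol/kg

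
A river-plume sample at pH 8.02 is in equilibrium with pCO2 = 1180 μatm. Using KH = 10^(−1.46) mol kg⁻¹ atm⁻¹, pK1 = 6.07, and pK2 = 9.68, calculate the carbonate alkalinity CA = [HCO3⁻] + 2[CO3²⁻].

[CO2*] = KH · pCO2 = 10^(−1.46) × 1180×10^-6 = 4.091×10^-5 mol/kg
α₀ = 1/(1 + K1/[H⁺] + K1K2/[H⁺]²) = 1/(1 + 10^+1.95 + 10^+0.29) = 0.01086
DIC = [CO2*]/α₀ = 4.091×10^-5 / 0.01086 = 3.767 mmol/kg
CA = (α₁ + 2α₂)·DIC = (0.9680 + 2×0.02118) × 3.767 = 3.81 mmol/kg

CA = 3.81 mmol/kg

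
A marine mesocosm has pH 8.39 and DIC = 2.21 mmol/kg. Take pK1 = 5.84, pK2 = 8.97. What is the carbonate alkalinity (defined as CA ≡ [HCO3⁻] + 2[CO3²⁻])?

CA = [HCO3⁻] + 2[CO3²⁻] = (α₁ + 2α₂)·DIC
At pH 8.39: [H⁺]/K1 = 10^-2.55 = 0.0028184, K2/[H⁺] = 10^-0.58 = 0.26303
α₁ = 1/(1 + 0.0028184 + 0.26303) = 1/1.2658 = 0.7900; α₂ = α₁·K2/[H⁺] = 0.2078
α₁ + 2α₂ = 1.2056
CA = 1.2056 × 2.21 = 2.66 mmol/kg

CA = 2.66 mmol/kg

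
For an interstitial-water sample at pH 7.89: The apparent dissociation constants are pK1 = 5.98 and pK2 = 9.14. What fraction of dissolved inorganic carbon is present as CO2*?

α₀ = 0.0115

α₀ = 1 / (1 + K1/[H⁺] + K1K2/[H⁺]²) = 1 / (1 + 10^+1.91 + 10^+0.66)
   = 1 / (1 + 81.283 + 4.5709) = 1/86.854 = 0.01151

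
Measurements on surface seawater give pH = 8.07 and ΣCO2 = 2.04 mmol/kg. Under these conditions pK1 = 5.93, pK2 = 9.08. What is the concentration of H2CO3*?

α₀ = 1 / (1 + K1/[H⁺] + K1K2/[H⁺]²) = 1 / (1 + 10^+2.14 + 10^+1.13)
   = 1 / (1 + 138.04 + 13.490) = 1/152.53 = 0.006556
[CO2*] = α₀ × DIC = 0.006556 × 2.04 = 0.0134 mmol/kg = 13.4 μmol/kg

[CO2*] = 13.4 μmol/kg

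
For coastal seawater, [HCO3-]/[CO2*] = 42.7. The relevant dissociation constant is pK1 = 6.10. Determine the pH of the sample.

pH = 7.73

From K1 = [H⁺][HCO3-]/[CO2*]:  pH = pK1 + log₁₀([HCO3-]/[CO2*])
log₁₀(42.7) = +1.630
pH = 6.10 + (+1.630) = 7.73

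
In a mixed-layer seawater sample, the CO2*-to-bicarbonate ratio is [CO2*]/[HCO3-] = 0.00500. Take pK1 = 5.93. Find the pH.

From K1 = [H⁺][HCO3-]/[CO2*]:  pH = pK1 − log₁₀([CO2*]/[HCO3-])
log₁₀(0.00500) = -2.301
pH = 5.93 − (-2.301) = 8.23

pH = 8.23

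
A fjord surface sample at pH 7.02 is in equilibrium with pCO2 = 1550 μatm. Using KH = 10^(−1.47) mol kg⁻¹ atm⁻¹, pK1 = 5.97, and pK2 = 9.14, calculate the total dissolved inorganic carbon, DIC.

[CO2*] = KH · pCO2 = 10^(−1.47) × 1550×10^-6 = 5.252×10^-5 mol/kg
α₀ = 1/(1 + K1/[H⁺] + K1K2/[H⁺]²) = 1/(1 + 10^+1.05 + 10^-1.07) = 0.08127
DIC = [CO2*]/α₀ = 5.252×10^-5 / 0.08127 = 0.646 mmol/kg

DIC = 0.646 mmol/kg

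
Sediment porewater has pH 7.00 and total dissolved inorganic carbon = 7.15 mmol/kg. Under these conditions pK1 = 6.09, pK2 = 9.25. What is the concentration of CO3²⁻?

α₂ = 1 / (1 + [H⁺]/K2 + [H⁺]²/(K1K2)) = 1 / (1 + 10^+2.25 + 10^+1.34)
   = 1 / (1 + 177.83 + 21.878) = 1/200.71 = 0.004982
[CO3²⁻] = α₂ × DIC = 0.004982 × 7.15 = 0.0356 mmol/kg

[CO3²⁻] = 0.0356 mmol/kg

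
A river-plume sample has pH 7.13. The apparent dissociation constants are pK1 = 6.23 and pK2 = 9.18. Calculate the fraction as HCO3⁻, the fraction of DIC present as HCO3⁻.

α₁ = 0.881

α₁ = 1 / (1 + [H⁺]/K1 + K2/[H⁺]) = 1 / (1 + 10^-0.90 + 10^-2.05)
   = 1 / (1 + 0.12589 + 0.0089125) = 1/1.1348 = 0.8812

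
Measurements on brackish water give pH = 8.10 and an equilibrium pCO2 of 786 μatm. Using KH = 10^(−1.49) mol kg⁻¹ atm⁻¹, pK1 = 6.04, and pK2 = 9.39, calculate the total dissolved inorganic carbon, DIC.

[CO2*] = KH · pCO2 = 10^(−1.49) × 786×10^-6 = 2.543×10^-5 mol/kg
α₀ = 1/(1 + K1/[H⁺] + K1K2/[H⁺]²) = 1/(1 + 10^+2.06 + 10^+0.77) = 0.008217
DIC = [CO2*]/α₀ = 2.543×10^-5 / 0.008217 = 3.10 mmol/kg

DIC = 3.10 mmol/kg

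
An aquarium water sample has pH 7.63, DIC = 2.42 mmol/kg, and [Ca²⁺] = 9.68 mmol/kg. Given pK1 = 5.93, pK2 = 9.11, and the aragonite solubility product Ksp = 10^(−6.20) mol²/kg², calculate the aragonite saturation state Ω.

Ω = 1.17

α₂ = 1 / (1 + [H⁺]/K2 + [H⁺]²/(K1K2)) = 1 / (1 + 10^+1.48 + 10^-0.22)
   = 1 / (1 + 30.200 + 0.60256) = 1/31.802 = 0.03144
[CO3²⁻] = α₂ × DIC = 0.03144 × 2.42 = 0.07610 mmol/kg
Ksp = 10^(−6.20) = 6.310×10^-7
Ω = [Ca²⁺][CO3²⁻]/Ksp = (9.68×10^-3)(7.610×10^-5) / 6.310×10^-7 = 1.17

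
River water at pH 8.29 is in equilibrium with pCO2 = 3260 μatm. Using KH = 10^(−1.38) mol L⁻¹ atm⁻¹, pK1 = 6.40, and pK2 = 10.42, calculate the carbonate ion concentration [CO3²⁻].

[CO2*] = KH · pCO2 = 10^(−1.38) × 3260×10^-6 = 1.359×10^-4 mol/L
α₀ = 1/(1 + K1/[H⁺] + K1K2/[H⁺]²) = 1/(1 + 10^+1.89 + 10^-0.24) = 0.01263
DIC = [CO2*]/α₀ = 1.359×10^-4 / 0.01263 = 10.76 mmol/L
[CO3²⁻] = α₂·DIC; α₂ = 0.007266, so [CO3²⁻] = 0.007266 × 10.76 = 0.0782 mmol/L

[CO3²⁻] = 0.0782 mmol/L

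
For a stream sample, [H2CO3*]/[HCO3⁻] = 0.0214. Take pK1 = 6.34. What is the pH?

From K1 = [H⁺][HCO3⁻]/[H2CO3*]:  pH = pK1 − log₁₀([H2CO3*]/[HCO3⁻])
log₁₀(0.0214) = -1.670
pH = 6.34 − (-1.670) = 8.01

pH = 8.01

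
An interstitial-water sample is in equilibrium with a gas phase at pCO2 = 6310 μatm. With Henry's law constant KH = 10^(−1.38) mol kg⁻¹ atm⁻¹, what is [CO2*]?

KH = 10^(−1.38) = 4.169×10^-2 mol kg⁻¹ atm⁻¹
[CO2*] = KH · pCO2 = 4.169×10^-2 × 6310×10^-6 atm = 2.63×10^-4 mol/kg

[CO2*] = 263 μmol/kg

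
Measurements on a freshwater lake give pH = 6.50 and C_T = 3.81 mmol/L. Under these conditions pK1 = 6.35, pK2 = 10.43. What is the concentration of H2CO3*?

[CO2*] = 1.58 mmol/L

α₀ = 1 / (1 + K1/[H⁺] + K1K2/[H⁺]²) = 1 / (1 + 10^+0.15 + 10^-3.78)
   = 1 / (1 + 1.4125 + 0.00016596) = 1/2.4127 = 0.4145
[CO2*] = α₀ × DIC = 0.4145 × 3.81 = 1.58 mmol/L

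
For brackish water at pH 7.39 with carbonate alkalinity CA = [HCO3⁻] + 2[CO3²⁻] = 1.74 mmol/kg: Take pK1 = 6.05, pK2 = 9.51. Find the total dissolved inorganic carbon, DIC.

CA = [HCO3⁻] + 2[CO3²⁻] = (α₁ + 2α₂)·DIC
At pH 7.39: [H⁺]/K1 = 10^-1.34 = 0.045709, K2/[H⁺] = 10^-2.12 = 0.0075858
α₁ = 1/(1 + 0.045709 + 0.0075858) = 1/1.0533 = 0.9494; α₂ = α₁·K2/[H⁺] = 0.007202
α₁ + 2α₂ = 0.9638
DIC = CA / (α₁ + 2α₂) = 1.74 / 0.9638 = 1.81 mmol/kg

DIC = 1.81 mmol/kg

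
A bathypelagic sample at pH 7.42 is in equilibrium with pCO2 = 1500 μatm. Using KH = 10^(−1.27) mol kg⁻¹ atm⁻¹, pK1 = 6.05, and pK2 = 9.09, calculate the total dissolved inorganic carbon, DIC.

[CO2*] = KH · pCO2 = 10^(−1.27) × 1500×10^-6 = 8.055×10^-5 mol/kg
α₀ = 1/(1 + K1/[H⁺] + K1K2/[H⁺]²) = 1/(1 + 10^+1.37 + 10^-0.30) = 0.04009
DIC = [CO2*]/α₀ = 8.055×10^-5 / 0.04009 = 2.01 mmol/kg

DIC = 2.01 mmol/kg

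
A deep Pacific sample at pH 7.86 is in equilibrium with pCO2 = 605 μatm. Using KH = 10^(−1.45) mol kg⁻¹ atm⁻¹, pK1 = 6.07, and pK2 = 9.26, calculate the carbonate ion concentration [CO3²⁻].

[CO2*] = KH · pCO2 = 10^(−1.45) × 605×10^-6 = 2.147×10^-5 mol/kg
α₀ = 1/(1 + K1/[H⁺] + K1K2/[H⁺]²) = 1/(1 + 10^+1.79 + 10^+0.39) = 0.01536
DIC = [CO2*]/α₀ = 2.147×10^-5 / 0.01536 = 1.398 mmol/kg
[CO3²⁻] = α₂·DIC; α₂ = 0.03770, so [CO3²⁻] = 0.03770 × 1.398 = 0.0527 mmol/kg

[CO3²⁻] = 0.0527 mmol/kg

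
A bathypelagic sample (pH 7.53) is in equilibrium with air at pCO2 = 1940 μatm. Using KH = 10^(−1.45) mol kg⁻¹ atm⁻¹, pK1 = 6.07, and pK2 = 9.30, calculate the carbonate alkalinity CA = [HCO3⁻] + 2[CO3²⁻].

CA = 2.05 mmol/kg

[CO2*] = KH · pCO2 = 10^(−1.45) × 1940×10^-6 = 6.883×10^-5 mol/kg
α₀ = 1/(1 + K1/[H⁺] + K1K2/[H⁺]²) = 1/(1 + 10^+1.46 + 10^-0.31) = 0.03297
DIC = [CO2*]/α₀ = 6.883×10^-5 / 0.03297 = 2.088 mmol/kg
CA = (α₁ + 2α₂)·DIC = (0.9509 + 2×0.01615) × 2.088 = 2.05 mmol/kg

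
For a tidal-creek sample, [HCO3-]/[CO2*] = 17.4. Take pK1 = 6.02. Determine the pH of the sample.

pH = 7.26

From K1 = [H⁺][HCO3-]/[CO2*]:  pH = pK1 + log₁₀([HCO3-]/[CO2*])
log₁₀(17.4) = +1.241
pH = 6.02 + (+1.241) = 7.26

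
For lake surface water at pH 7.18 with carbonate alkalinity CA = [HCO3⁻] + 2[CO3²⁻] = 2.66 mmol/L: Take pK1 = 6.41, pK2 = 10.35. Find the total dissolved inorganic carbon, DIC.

CA = [HCO3⁻] + 2[CO3²⁻] = (α₁ + 2α₂)·DIC
At pH 7.18: [H⁺]/K1 = 10^-0.77 = 0.16982, K2/[H⁺] = 10^-3.17 = 0.00067608
α₁ = 1/(1 + 0.16982 + 0.00067608) = 1/1.1705 = 0.8543; α₂ = α₁·K2/[H⁺] = 0.0005776
α₁ + 2α₂ = 0.8555
DIC = CA / (α₁ + 2α₂) = 2.66 / 0.8555 = 3.11 mmol/L

DIC = 3.11 mmol/L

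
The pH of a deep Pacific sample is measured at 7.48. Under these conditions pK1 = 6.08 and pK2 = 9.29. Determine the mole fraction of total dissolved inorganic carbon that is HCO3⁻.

α₁ = 1 / (1 + [H⁺]/K1 + K2/[H⁺]) = 1 / (1 + 10^-1.40 + 10^-1.81)
   = 1 / (1 + 0.039811 + 0.015488) = 1/1.0553 = 0.9476

α₁ = 0.948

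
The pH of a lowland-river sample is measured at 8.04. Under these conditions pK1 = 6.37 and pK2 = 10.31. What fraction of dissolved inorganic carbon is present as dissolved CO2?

α₀ = 0.0208

α₀ = 1 / (1 + K1/[H⁺] + K1K2/[H⁺]²) = 1 / (1 + 10^+1.67 + 10^-0.60)
   = 1 / (1 + 46.774 + 0.25119) = 1/48.025 = 0.02082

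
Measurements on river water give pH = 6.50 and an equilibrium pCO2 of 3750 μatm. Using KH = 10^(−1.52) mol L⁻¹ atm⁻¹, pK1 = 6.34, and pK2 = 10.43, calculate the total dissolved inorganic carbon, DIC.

[CO2*] = KH · pCO2 = 10^(−1.52) × 3750×10^-6 = 1.132×10^-4 mol/L
α₀ = 1/(1 + K1/[H⁺] + K1K2/[H⁺]²) = 1/(1 + 10^+0.16 + 10^-3.77) = 0.4089
DIC = [CO2*]/α₀ = 1.132×10^-4 / 0.4089 = 0.277 mmol/L

DIC = 0.277 mmol/L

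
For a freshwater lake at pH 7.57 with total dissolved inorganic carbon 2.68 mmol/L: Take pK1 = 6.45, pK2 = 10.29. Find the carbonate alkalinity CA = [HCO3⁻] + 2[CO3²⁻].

CA = [HCO3⁻] + 2[CO3²⁻] = (α₁ + 2α₂)·DIC
At pH 7.57: [H⁺]/K1 = 10^-1.12 = 0.075858, K2/[H⁺] = 10^-2.72 = 0.0019055
α₁ = 1/(1 + 0.075858 + 0.0019055) = 1/1.0778 = 0.9278; α₂ = α₁·K2/[H⁺] = 0.001768
α₁ + 2α₂ = 0.9314
CA = 0.9314 × 2.68 = 2.50 mmol/L

CA = 2.50 mmol/L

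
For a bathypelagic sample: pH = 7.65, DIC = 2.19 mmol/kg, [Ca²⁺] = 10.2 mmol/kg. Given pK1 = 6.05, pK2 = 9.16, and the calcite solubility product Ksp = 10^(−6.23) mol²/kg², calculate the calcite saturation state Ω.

α₂ = 1 / (1 + [H⁺]/K2 + [H⁺]²/(K1K2)) = 1 / (1 + 10^+1.51 + 10^-0.09)
   = 1 / (1 + 32.359 + 0.81283) = 1/34.172 = 0.02926
[CO3²⁻] = α₂ × DIC = 0.02926 × 2.19 = 0.06409 mmol/kg
Ksp = 10^(−6.23) = 5.888×10^-7
Ω = [Ca²⁺][CO3²⁻]/Ksp = (10.2×10^-3)(6.409×10^-5) / 5.888×10^-7 = 1.11

Ω = 1.11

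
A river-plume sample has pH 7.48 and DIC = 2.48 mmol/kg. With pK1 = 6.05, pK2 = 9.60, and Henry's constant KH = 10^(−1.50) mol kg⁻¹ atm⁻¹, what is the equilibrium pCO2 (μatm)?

α₀ = 1 / (1 + K1/[H⁺] + K1K2/[H⁺]²) = 1 / (1 + 10^+1.43 + 10^-0.69)
   = 1 / (1 + 26.915 + 0.20417) = 1/28.120 = 0.03556
[CO2*] = α₀ × DIC = 0.03556 × 2.48 = 0.08819 mmol/kg
pCO2 = [CO2*]/KH = 8.819×10^-5 / 3.162×10^-2 = 2790 μatm

pCO2 = 2790 μatm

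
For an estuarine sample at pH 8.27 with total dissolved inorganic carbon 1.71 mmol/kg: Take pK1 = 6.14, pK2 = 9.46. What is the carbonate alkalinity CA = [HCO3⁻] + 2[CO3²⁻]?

CA = [HCO3⁻] + 2[CO3²⁻] = (α₁ + 2α₂)·DIC
At pH 8.27: [H⁺]/K1 = 10^-2.13 = 0.0074131, K2/[H⁺] = 10^-1.19 = 0.064565
α₁ = 1/(1 + 0.0074131 + 0.064565) = 1/1.0720 = 0.9329; α₂ = α₁·K2/[H⁺] = 0.06023
α₁ + 2α₂ = 1.0533
CA = 1.0533 × 1.71 = 1.80 mmol/kg

CA = 1.80 mmol/kg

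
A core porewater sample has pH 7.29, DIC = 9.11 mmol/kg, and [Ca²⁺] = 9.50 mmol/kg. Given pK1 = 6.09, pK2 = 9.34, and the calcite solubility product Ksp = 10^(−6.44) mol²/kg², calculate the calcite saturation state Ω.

α₂ = 1 / (1 + [H⁺]/K2 + [H⁺]²/(K1K2)) = 1 / (1 + 10^+2.05 + 10^+0.85)
   = 1 / (1 + 112.20 + 7.0795) = 1/120.28 = 0.008314
[CO3²⁻] = α₂ × DIC = 0.008314 × 9.11 = 0.07574 mmol/kg
Ksp = 10^(−6.44) = 3.631×10^-7
Ω = [Ca²⁺][CO3²⁻]/Ksp = (9.50×10^-3)(7.574×10^-5) / 3.631×10^-7 = 1.98

Ω = 1.98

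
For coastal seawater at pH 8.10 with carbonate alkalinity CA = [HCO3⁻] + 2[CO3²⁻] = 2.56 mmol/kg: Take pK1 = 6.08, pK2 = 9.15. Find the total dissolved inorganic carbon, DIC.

DIC = 2.39 mmol/kg

CA = [HCO3⁻] + 2[CO3²⁻] = (α₁ + 2α₂)·DIC
At pH 8.10: [H⁺]/K1 = 10^-2.02 = 0.0095499, K2/[H⁺] = 10^-1.05 = 0.089125
α₁ = 1/(1 + 0.0095499 + 0.089125) = 1/1.0987 = 0.9102; α₂ = α₁·K2/[H⁺] = 0.08112
α₁ + 2α₂ = 1.0724
DIC = CA / (α₁ + 2α₂) = 2.56 / 1.0724 = 2.39 mmol/kg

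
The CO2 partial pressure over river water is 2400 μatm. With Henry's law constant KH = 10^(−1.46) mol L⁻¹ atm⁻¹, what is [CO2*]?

KH = 10^(−1.46) = 3.467×10^-2 mol L⁻¹ atm⁻¹
[CO2*] = KH · pCO2 = 3.467×10^-2 × 2400×10^-6 atm = 8.32×10^-5 mol/L

[CO2*] = 83.2 μmol/L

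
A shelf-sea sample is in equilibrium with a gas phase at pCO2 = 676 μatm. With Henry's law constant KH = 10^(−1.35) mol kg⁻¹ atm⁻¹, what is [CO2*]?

[CO2*] = 30.2 μmol/kg

KH = 10^(−1.35) = 4.467×10^-2 mol kg⁻¹ atm⁻¹
[CO2*] = KH · pCO2 = 4.467×10^-2 × 676×10^-6 atm = 3.02×10^-5 mol/kg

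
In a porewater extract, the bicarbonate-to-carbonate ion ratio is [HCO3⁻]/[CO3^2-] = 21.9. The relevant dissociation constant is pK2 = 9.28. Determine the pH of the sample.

pH = 7.94

From K2 = [H⁺][CO3^2-]/[HCO3⁻]:  pH = pK2 − log₁₀([HCO3⁻]/[CO3^2-])
log₁₀(21.9) = +1.340
pH = 9.28 − (+1.340) = 7.94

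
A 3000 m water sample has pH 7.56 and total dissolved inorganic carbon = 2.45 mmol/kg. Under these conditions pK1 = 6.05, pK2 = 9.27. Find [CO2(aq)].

α₀ = 1 / (1 + K1/[H⁺] + K1K2/[H⁺]²) = 1 / (1 + 10^+1.51 + 10^-0.20)
   = 1 / (1 + 32.359 + 0.63096) = 1/33.990 = 0.02942
[CO2*] = α₀ × DIC = 0.02942 × 2.45 = 0.0721 mmol/kg

[CO2*] = 0.0721 mmol/kg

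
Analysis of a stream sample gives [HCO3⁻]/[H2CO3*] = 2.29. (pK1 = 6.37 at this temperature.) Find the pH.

From K1 = [H⁺][HCO3⁻]/[H2CO3*]:  pH = pK1 + log₁₀([HCO3⁻]/[H2CO3*])
log₁₀(2.29) = +0.360
pH = 6.37 + (+0.360) = 6.73

pH = 6.73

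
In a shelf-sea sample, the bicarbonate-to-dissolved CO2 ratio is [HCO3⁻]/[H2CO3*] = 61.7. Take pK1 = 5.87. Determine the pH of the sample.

pH = 7.66

From K1 = [H⁺][HCO3⁻]/[H2CO3*]:  pH = pK1 + log₁₀([HCO3⁻]/[H2CO3*])
log₁₀(61.7) = +1.790
pH = 5.87 + (+1.790) = 7.66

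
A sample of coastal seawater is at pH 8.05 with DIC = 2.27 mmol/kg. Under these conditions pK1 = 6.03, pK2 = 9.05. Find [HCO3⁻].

α₁ = 1 / (1 + [H⁺]/K1 + K2/[H⁺]) = 1 / (1 + 10^-2.02 + 10^-1.00)
   = 1 / (1 + 0.0095499 + 0.10000) = 1/1.1095 = 0.9013
[HCO3⁻] = α₁ × DIC = 0.9013 × 2.27 = 2.05 mmol/kg

[HCO3⁻] = 2.05 mmol/kg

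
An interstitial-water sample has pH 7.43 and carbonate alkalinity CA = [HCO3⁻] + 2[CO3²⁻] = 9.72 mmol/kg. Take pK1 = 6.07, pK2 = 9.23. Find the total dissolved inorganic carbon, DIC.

DIC = 9.98 mmol/kg

CA = [HCO3⁻] + 2[CO3²⁻] = (α₁ + 2α₂)·DIC
At pH 7.43: [H⁺]/K1 = 10^-1.36 = 0.043652, K2/[H⁺] = 10^-1.80 = 0.015849
α₁ = 1/(1 + 0.043652 + 0.015849) = 1/1.0595 = 0.9438; α₂ = α₁·K2/[H⁺] = 0.01496
α₁ + 2α₂ = 0.9738
DIC = CA / (α₁ + 2α₂) = 9.72 / 0.9738 = 9.98 mmol/kg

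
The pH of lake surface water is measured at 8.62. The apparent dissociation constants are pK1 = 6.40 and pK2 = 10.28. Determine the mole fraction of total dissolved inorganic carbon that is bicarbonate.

α₁ = 1 / (1 + [H⁺]/K1 + K2/[H⁺]) = 1 / (1 + 10^-2.22 + 10^-1.66)
   = 1 / (1 + 0.0060256 + 0.021878) = 1/1.0279 = 0.9729

α₁ = 0.973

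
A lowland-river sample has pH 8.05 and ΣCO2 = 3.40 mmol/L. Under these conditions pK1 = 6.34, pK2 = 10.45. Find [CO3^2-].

α₂ = 1 / (1 + [H⁺]/K2 + [H⁺]²/(K1K2)) = 1 / (1 + 10^+2.40 + 10^+0.69)
   = 1 / (1 + 251.19 + 4.8978) = 1/257.09 = 0.003890
[CO3²⁻] = α₂ × DIC = 0.003890 × 3.40 = 0.0132 mmol/L = 13.2 μmol/L

[CO3²⁻] = 13.2 μmol/L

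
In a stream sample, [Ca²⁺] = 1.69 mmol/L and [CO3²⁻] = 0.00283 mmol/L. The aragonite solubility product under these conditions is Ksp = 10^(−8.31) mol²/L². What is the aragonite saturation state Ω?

Ksp = 10^(−8.31) = 4.898×10^-9
Ω = [Ca²⁺][CO3²⁻]/Ksp = (1.69×10^-3)(0.00283×10^-3) / 4.898×10^-9 = 0.977

Ω = 0.977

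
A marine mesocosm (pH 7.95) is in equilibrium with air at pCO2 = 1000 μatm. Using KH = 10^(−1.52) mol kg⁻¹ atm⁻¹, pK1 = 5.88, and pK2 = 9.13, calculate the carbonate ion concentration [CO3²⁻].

[CO3²⁻] = 0.234 mmol/kg

[CO2*] = KH · pCO2 = 10^(−1.52) × 1000×10^-6 = 3.020×10^-5 mol/kg
α₀ = 1/(1 + K1/[H⁺] + K1K2/[H⁺]²) = 1/(1 + 10^+2.07 + 10^+0.89) = 0.007921
DIC = [CO2*]/α₀ = 3.020×10^-5 / 0.007921 = 3.813 mmol/kg
[CO3²⁻] = α₂·DIC; α₂ = 0.06148, so [CO3²⁻] = 0.06148 × 3.813 = 0.234 mmol/kg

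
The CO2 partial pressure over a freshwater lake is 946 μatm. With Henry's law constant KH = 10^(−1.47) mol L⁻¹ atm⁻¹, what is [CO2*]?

[CO2*] = 32.1 μmol/L

KH = 10^(−1.47) = 3.388×10^-2 mol L⁻¹ atm⁻¹
[CO2*] = KH · pCO2 = 3.388×10^-2 × 946×10^-6 atm = 3.21×10^-5 mol/L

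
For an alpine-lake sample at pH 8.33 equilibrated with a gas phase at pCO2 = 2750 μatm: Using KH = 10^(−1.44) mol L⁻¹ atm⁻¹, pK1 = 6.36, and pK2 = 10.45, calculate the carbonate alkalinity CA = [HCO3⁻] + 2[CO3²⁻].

CA = 9.46 mmol/L

[CO2*] = KH · pCO2 = 10^(−1.44) × 2750×10^-6 = 9.985×10^-5 mol/L
α₀ = 1/(1 + K1/[H⁺] + K1K2/[H⁺]²) = 1/(1 + 10^+1.97 + 10^-0.15) = 0.01052
DIC = [CO2*]/α₀ = 9.985×10^-5 / 0.01052 = 9.489 mmol/L
CA = (α₁ + 2α₂)·DIC = (0.9820 + 2×0.007449) × 9.489 = 9.46 mmol/L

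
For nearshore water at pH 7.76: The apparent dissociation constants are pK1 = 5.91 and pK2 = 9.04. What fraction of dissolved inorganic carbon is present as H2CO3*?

α₀ = 0.0132

α₀ = 1 / (1 + K1/[H⁺] + K1K2/[H⁺]²) = 1 / (1 + 10^+1.85 + 10^+0.57)
   = 1 / (1 + 70.795 + 3.7154) = 1/75.510 = 0.01324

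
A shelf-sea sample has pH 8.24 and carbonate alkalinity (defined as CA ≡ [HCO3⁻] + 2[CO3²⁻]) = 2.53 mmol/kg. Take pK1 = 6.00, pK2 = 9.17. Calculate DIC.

DIC = 2.30 mmol/kg

CA = [HCO3⁻] + 2[CO3²⁻] = (α₁ + 2α₂)·DIC
At pH 8.24: [H⁺]/K1 = 10^-2.24 = 0.0057544, K2/[H⁺] = 10^-0.93 = 0.11749
α₁ = 1/(1 + 0.0057544 + 0.11749) = 1/1.1232 = 0.8903; α₂ = α₁·K2/[H⁺] = 0.1046
α₁ + 2α₂ = 1.0995
DIC = CA / (α₁ + 2α₂) = 2.53 / 1.0995 = 2.30 mmol/kg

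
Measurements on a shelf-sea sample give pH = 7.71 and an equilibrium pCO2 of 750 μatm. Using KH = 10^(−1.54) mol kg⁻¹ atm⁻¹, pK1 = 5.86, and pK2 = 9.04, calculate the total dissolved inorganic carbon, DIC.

[CO2*] = KH · pCO2 = 10^(−1.54) × 750×10^-6 = 2.163×10^-5 mol/kg
α₀ = 1/(1 + K1/[H⁺] + K1K2/[H⁺]²) = 1/(1 + 10^+1.85 + 10^+0.52) = 0.01331
DIC = [CO2*]/α₀ = 2.163×10^-5 / 0.01331 = 1.62 mmol/kg

DIC = 1.62 mmol/kg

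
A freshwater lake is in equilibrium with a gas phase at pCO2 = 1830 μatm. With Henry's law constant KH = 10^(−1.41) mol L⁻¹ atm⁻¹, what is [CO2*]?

KH = 10^(−1.41) = 3.890×10^-2 mol L⁻¹ atm⁻¹
[CO2*] = KH · pCO2 = 3.890×10^-2 × 1830×10^-6 atm = 7.12×10^-5 mol/L

[CO2*] = 71.2 μmol/L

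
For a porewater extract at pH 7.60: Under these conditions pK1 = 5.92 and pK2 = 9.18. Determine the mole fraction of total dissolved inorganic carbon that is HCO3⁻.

α₁ = 1 / (1 + [H⁺]/K1 + K2/[H⁺]) = 1 / (1 + 10^-1.68 + 10^-1.58)
   = 1 / (1 + 0.020893 + 0.026303) = 1/1.0472 = 0.9549

α₁ = 0.955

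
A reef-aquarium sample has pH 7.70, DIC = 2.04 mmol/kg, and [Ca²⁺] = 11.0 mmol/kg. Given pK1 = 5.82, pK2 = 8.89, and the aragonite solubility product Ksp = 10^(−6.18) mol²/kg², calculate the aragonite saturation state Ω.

α₂ = 1 / (1 + [H⁺]/K2 + [H⁺]²/(K1K2)) = 1 / (1 + 10^+1.19 + 10^-0.69)
   = 1 / (1 + 15.488 + 0.20417) = 1/16.692 = 0.05991
[CO3²⁻] = α₂ × DIC = 0.05991 × 2.04 = 0.1222 mmol/kg
Ksp = 10^(−6.18) = 6.607×10^-7
Ω = [Ca²⁺][CO3²⁻]/Ksp = (11.0×10^-3)(1.222×10^-4) / 6.607×10^-7 = 2.03

Ω = 2.03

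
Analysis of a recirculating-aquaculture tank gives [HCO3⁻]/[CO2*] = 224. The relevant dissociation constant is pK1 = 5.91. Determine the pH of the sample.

pH = 8.26

From K1 = [H⁺][HCO3⁻]/[CO2*]:  pH = pK1 + log₁₀([HCO3⁻]/[CO2*])
log₁₀(224) = +2.350
pH = 5.91 + (+2.350) = 8.26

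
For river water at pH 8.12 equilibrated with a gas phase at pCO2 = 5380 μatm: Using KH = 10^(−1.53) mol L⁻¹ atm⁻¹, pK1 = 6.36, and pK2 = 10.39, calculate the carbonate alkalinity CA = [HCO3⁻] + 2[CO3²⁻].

CA = 9.23 mmol/L

[CO2*] = KH · pCO2 = 10^(−1.53) × 5380×10^-6 = 1.588×10^-4 mol/L
α₀ = 1/(1 + K1/[H⁺] + K1K2/[H⁺]²) = 1/(1 + 10^+1.76 + 10^-0.51) = 0.01699
DIC = [CO2*]/α₀ = 1.588×10^-4 / 0.01699 = 9.344 mmol/L
CA = (α₁ + 2α₂)·DIC = (0.9778 + 2×0.005251) × 9.344 = 9.23 mmol/L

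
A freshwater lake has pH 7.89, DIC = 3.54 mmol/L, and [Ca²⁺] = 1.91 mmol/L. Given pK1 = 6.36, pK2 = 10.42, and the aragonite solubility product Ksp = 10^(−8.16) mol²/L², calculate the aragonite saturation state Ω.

α₂ = 1 / (1 + [H⁺]/K2 + [H⁺]²/(K1K2)) = 1 / (1 + 10^+2.53 + 10^+1.00)
   = 1 / (1 + 338.84 + 10.000) = 1/349.84 = 0.002858
[CO3²⁻] = α₂ × DIC = 0.002858 × 3.54 = 0.01012 mmol/L = 10.12 μmol/L
Ksp = 10^(−8.16) = 6.918×10^-9
Ω = [Ca²⁺][CO3²⁻]/Ksp = (1.91×10^-3)(1.012×10^-5) / 6.918×10^-9 = 2.79

Ω = 2.79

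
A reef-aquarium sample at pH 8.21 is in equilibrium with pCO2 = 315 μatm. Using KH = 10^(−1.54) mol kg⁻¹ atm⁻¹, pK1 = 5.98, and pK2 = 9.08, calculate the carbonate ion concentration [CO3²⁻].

[CO2*] = KH · pCO2 = 10^(−1.54) × 315×10^-6 = 9.085×10^-6 mol/kg
α₀ = 1/(1 + K1/[H⁺] + K1K2/[H⁺]²) = 1/(1 + 10^+2.23 + 10^+1.36) = 0.005162
DIC = [CO2*]/α₀ = 9.085×10^-6 / 0.005162 = 1.760 mmol/kg
[CO3²⁻] = α₂·DIC; α₂ = 0.1182, so [CO3²⁻] = 0.1182 × 1.760 = 0.208 mmol/kg

[CO3²⁻] = 0.208 mmol/kg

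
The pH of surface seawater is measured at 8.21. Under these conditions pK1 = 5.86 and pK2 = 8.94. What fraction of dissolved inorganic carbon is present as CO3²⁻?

α₂ = 1 / (1 + [H⁺]/K2 + [H⁺]²/(K1K2)) = 1 / (1 + 10^+0.73 + 10^-1.62)
   = 1 / (1 + 5.3703 + 0.023988) = 1/6.3943 = 0.1564

α₂ = 0.156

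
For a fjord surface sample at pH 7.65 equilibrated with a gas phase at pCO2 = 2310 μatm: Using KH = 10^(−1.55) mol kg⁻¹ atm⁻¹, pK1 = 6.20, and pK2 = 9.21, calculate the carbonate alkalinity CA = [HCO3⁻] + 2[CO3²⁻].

[CO2*] = KH · pCO2 = 10^(−1.55) × 2310×10^-6 = 6.510×10^-5 mol/kg
α₀ = 1/(1 + K1/[H⁺] + K1K2/[H⁺]²) = 1/(1 + 10^+1.45 + 10^-0.11) = 0.03338
DIC = [CO2*]/α₀ = 6.510×10^-5 / 0.03338 = 1.951 mmol/kg
CA = (α₁ + 2α₂)·DIC = (0.9407 + 2×0.02591) × 1.951 = 1.94 mmol/kg

CA = 1.94 mmol/kg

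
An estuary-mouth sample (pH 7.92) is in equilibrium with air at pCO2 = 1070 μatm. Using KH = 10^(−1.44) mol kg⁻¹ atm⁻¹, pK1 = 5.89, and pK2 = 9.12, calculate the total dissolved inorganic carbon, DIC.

[CO2*] = KH · pCO2 = 10^(−1.44) × 1070×10^-6 = 3.885×10^-5 mol/kg
α₀ = 1/(1 + K1/[H⁺] + K1K2/[H⁺]²) = 1/(1 + 10^+2.03 + 10^+0.83) = 0.008702
DIC = [CO2*]/α₀ = 3.885×10^-5 / 0.008702 = 4.46 mmol/kg

DIC = 4.46 mmol/kg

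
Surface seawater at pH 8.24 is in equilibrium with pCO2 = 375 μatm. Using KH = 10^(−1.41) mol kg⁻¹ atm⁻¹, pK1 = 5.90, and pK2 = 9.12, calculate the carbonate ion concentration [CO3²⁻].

[CO2*] = KH · pCO2 = 10^(−1.41) × 375×10^-6 = 1.459×10^-5 mol/kg
α₀ = 1/(1 + K1/[H⁺] + K1K2/[H⁺]²) = 1/(1 + 10^+2.34 + 10^+1.46) = 0.004022
DIC = [CO2*]/α₀ = 1.459×10^-5 / 0.004022 = 3.627 mmol/kg
[CO3²⁻] = α₂·DIC; α₂ = 0.1160, so [CO3²⁻] = 0.1160 × 3.627 = 0.421 mmol/kg

[CO3²⁻] = 0.421 mmol/kg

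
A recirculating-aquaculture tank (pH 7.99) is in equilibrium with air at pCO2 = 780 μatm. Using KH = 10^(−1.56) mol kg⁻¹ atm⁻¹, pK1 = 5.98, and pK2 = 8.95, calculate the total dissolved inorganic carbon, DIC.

[CO2*] = KH · pCO2 = 10^(−1.56) × 780×10^-6 = 2.148×10^-5 mol/kg
α₀ = 1/(1 + K1/[H⁺] + K1K2/[H⁺]²) = 1/(1 + 10^+2.01 + 10^+1.05) = 0.008730
DIC = [CO2*]/α₀ = 2.148×10^-5 / 0.008730 = 2.46 mmol/kg

DIC = 2.46 mmol/kg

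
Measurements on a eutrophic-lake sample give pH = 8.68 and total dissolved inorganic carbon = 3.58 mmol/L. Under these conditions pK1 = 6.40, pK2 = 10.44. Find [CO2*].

[CO2*] = 18.4 μmol/L

α₀ = 1 / (1 + K1/[H⁺] + K1K2/[H⁺]²) = 1 / (1 + 10^+2.28 + 10^+0.52)
   = 1 / (1 + 190.55 + 3.3113) = 1/194.86 = 0.005132
[CO2*] = α₀ × DIC = 0.005132 × 3.58 = 0.0184 mmol/L = 18.4 μmol/L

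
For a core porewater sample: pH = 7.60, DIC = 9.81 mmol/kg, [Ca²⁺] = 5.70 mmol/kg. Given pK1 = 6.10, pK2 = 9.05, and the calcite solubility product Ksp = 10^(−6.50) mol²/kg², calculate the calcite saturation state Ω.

Ω = 5.88

α₂ = 1 / (1 + [H⁺]/K2 + [H⁺]²/(K1K2)) = 1 / (1 + 10^+1.45 + 10^-0.05)
   = 1 / (1 + 28.184 + 0.89125) = 1/30.075 = 0.03325
[CO3²⁻] = α₂ × DIC = 0.03325 × 9.81 = 0.3262 mmol/kg
Ksp = 10^(−6.50) = 3.162×10^-7
Ω = [Ca²⁺][CO3²⁻]/Ksp = (5.70×10^-3)(3.262×10^-4) / 3.162×10^-7 = 5.88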